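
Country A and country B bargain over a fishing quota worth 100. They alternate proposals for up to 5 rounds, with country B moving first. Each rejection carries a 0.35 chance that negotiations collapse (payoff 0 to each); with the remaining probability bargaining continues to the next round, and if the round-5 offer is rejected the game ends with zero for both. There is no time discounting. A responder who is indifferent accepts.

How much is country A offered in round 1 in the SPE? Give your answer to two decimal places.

Round 5 (country B proposes): country A will accept anything ≥ 0, so country B offers 0 and keeps 100.
Round 4 (country A proposes): rejecting gives country B an expected 0.65 × 100 = 65. Country A offers 65 and keeps 100 − 65 = 35.
Round 3 (country B proposes): rejecting gives country A an expected 0.65 × 35 = 22.75. Country B offers 22.75 and keeps 100 − 22.75 = 77.25.
Round 2 (country A proposes): rejecting gives country B an expected 0.65 × 77.25 = 50.2125, so country A offers 50.2125, keeping 49.7875.
Round 1 (country B proposes): rejecting gives country A an expected 0.65 × 49.7875 = 32.361875; country B offers that and keeps 67.638125.

32.36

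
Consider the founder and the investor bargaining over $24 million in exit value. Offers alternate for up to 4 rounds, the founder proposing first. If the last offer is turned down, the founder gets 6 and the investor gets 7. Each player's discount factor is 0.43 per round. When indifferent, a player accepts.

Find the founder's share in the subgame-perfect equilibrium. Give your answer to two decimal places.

Round 4 (the investor proposes): the founder gets 6 if talks fail, so the investor offers 6 and keeps 18.
Round 3 (the founder proposes): the investor can get 18 next round, worth 0.43 × 18 = 7.74 now, so the founder offers 7.74, keeping 16.26.
Round 2 (the investor proposes): the founder can get 16.26 next round, worth 0.43 × 16.26 = 6.9918 now; the investor offers that and keeps 17.0082.
Round 1 (the founder proposes): the investor can get 17.0082 next round, worth 0.43 × 17.0082 = 7.313526 now. The founder offers 7.313526 and keeps 24 − 7.313526 = 16.686474.

16.69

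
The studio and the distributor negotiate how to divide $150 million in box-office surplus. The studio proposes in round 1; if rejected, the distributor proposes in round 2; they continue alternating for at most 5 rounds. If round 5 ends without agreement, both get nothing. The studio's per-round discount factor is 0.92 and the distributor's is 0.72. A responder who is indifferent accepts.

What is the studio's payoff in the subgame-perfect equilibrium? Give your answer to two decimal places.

Round 5 (the studio proposes): rejection yields 0 for the distributor; the studio offers 0 and keeps 150.
Round 4 (the distributor proposes): the studio can get 150 next round, worth 0.92 × 150 = 138 now. The distributor offers 138 and keeps 150 − 138 = 12.
Round 3 (the studio proposes): the distributor can get 12 next round, worth 0.72 × 12 = 8.64 now. The studio offers 8.64 and keeps 150 − 8.64 = 141.36.
Round 2 (the distributor proposes): the studio can get 141.36 next round, worth 0.92 × 141.36 = 130.0512 now. The distributor offers 130.0512 and keeps 150 − 130.0512 = 19.9488.
Round 1 (the studio proposes): the distributor can get 19.9488 next round, worth 0.72 × 19.9488 = 14.363136 now, so the studio offers 14.363136, keeping 135.636864.

135.64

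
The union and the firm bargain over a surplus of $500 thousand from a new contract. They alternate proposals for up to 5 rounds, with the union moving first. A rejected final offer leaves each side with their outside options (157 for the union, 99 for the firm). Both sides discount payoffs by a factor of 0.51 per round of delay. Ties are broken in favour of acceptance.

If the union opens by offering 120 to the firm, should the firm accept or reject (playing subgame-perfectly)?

Round 5 (the union proposes): the firm gets 99 if talks fail, so the union offers 99 and keeps 401.
Round 4 (the firm proposes): the union can get 401 next round, worth 0.51 × 401 = 204.51 now, so the firm offers 204.51, keeping 295.49.
Round 3 (the union proposes): the firm can get 295.49 next round, worth 0.51 × 295.49 = 150.6999 now. The union offers 150.6999 and keeps 500 − 150.6999 = 349.3001.
Round 2 (the firm proposes): the union can get 349.3001 next round, worth 0.51 × 349.3001 = 178.143051 now; the firm offers that and keeps 321.856949.
So by rejecting in round 1, the firm gets 321.856949 next round, worth 0.51 × 321.856949 = 164.14704399 now.
Offer 120 < 164.14704399, so the firm rejects.

Reject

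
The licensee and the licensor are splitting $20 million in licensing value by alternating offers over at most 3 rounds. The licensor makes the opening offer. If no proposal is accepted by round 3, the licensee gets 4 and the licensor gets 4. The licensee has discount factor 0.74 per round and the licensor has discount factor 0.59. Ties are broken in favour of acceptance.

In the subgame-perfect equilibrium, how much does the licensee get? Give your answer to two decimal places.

Round 3 (the licensor proposes): the licensee gets 4 if talks fail, so the licensor offers 4 and keeps 16.
Round 2 (the licensee proposes): the licensor can get 16 next round, worth 0.59 × 16 = 9.44 now; the licensee offers that and keeps 10.56.
Round 1 (the licensor proposes): the licensee can get 10.56 next round, worth 0.74 × 10.56 = 7.8144 now. The licensor offers 7.8144 and keeps 20 − 7.8144 = 12.1856.

7.81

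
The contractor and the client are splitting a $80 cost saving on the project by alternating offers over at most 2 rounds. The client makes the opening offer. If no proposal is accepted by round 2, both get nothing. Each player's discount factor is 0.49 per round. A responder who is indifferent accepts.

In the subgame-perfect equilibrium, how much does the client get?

Round 2 (the contractor proposes): the client will accept anything ≥ 0, so the contractor offers 0 and keeps 80.
Round 1 (the client proposes): the contractor can get 80 next round, worth 0.49 × 80 = 39.2 now. The client offers 39.2 and keeps 80 − 39.2 = 40.8.

40.8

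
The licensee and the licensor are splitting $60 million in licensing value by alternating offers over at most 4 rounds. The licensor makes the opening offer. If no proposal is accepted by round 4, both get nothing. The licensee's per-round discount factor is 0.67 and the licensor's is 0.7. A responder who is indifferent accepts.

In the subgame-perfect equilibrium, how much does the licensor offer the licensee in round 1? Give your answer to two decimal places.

30.91

Round 4 (the licensee proposes): the licensor will accept anything ≥ 0, so the licensee offers 0 and keeps 60.
Round 3 (the licensor proposes): the licensee can get 60 next round, worth 0.67 × 60 = 40.2 now, so the licensor offers 40.2, keeping 19.8.
Round 2 (the licensee proposes): the licensor can get 19.8 next round, worth 0.7 × 19.8 = 13.86 now; the licensee offers that and keeps 46.14.
Round 1 (the licensor proposes): the licensee can get 46.14 next round, worth 0.67 × 46.14 = 30.9138 now, so the licensor offers 30.9138, keeping 29.0862.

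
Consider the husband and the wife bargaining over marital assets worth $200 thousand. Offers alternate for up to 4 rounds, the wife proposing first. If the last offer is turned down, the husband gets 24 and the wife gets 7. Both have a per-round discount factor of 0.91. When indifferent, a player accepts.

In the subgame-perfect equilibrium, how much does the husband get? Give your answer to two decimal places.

Round 4 (the husband proposes): the wife gets 7 if talks fail, so the husband offers 7 and keeps 193.
Round 3 (the wife proposes): the husband can get 193 next round, worth 0.91 × 193 = 175.63 now; the wife offers that and keeps 24.37.
Round 2 (the husband proposes): the wife can get 24.37 next round, worth 0.91 × 24.37 = 22.1767 now. The husband offers 22.1767 and keeps 200 − 22.1767 = 177.8233.
Round 1 (the wife proposes): the husband can get 177.8233 next round, worth 0.91 × 177.8233 = 161.819203 now. The wife offers 161.819203 and keeps 200 − 161.819203 = 38.180797.

161.82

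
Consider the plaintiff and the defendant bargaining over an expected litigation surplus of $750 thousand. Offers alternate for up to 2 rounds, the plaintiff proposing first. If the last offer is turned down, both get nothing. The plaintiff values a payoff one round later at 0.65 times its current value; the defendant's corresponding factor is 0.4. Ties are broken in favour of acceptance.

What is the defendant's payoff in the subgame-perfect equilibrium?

Round 2 (the defendant proposes): rejection yields 0 for the plaintiff; the defendant offers 0 and keeps 750.
Round 1 (the plaintiff proposes): the defendant can get 750 next round, worth 0.4 × 750 = 300 now. The plaintiff offers 300 and keeps 750 − 300 = 450.

300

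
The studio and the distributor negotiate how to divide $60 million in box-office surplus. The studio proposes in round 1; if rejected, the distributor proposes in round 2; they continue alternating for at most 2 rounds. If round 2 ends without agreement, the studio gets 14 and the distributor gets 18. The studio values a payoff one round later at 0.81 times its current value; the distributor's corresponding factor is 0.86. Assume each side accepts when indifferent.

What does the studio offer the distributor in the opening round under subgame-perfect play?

39.56

Round 2 (the distributor proposes): the studio gets 14 if talks fail, so the distributor offers 14 and keeps 46.
Round 1 (the studio proposes): the distributor can get 46 next round, worth 0.86 × 46 = 39.56 now; the studio offers that and keeps 20.44.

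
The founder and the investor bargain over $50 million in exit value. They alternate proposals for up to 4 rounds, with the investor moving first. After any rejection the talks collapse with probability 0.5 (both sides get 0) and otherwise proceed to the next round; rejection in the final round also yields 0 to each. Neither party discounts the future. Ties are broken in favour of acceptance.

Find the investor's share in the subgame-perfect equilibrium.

31.25

By backward induction:
Round 4 (the founder proposes): the investor will accept anything ≥ 0, so the founder offers 0 and keeps 50.
Round 3 (the investor proposes): rejecting gives the founder an expected 0.5 × 50 = 25; the investor offers that and keeps 25.
Round 2 (the founder proposes): rejecting gives the investor an expected 0.5 × 25 = 12.5, so the founder offers 12.5, keeping 37.5.
Round 1 (the investor proposes): rejecting gives the founder an expected 0.5 × 37.5 = 18.75, so the investor offers 18.75, keeping 31.25.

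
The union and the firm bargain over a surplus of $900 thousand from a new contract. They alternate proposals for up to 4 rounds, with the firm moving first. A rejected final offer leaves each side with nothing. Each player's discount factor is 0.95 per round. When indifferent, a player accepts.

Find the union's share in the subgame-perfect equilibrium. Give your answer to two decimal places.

814.39

Round 4 (the union proposes): rejection yields 0 for the firm; the union offers 0 and keeps 900.
Round 3 (the firm proposes): the union can get 900 next round, worth 0.95 × 900 = 855 now. The firm offers 855 and keeps 900 − 855 = 45.
Round 2 (the union proposes): the firm can get 45 next round, worth 0.95 × 45 = 42.75 now. The union offers 42.75 and keeps 900 − 42.75 = 857.25.
Round 1 (the firm proposes): the union can get 857.25 next round, worth 0.95 × 857.25 = 814.3875 now. The firm offers 814.3875 and keeps 900 − 814.3875 = 85.6125.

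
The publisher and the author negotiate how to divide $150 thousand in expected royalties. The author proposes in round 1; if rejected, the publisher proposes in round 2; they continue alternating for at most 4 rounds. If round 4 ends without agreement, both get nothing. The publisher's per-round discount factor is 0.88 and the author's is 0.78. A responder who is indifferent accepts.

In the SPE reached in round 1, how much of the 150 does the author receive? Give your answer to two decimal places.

Round 4 (the publisher proposes): the author will accept anything ≥ 0, so the publisher offers 0 and keeps 150.
Round 3 (the author proposes): the publisher can get 150 next round, worth 0.88 × 150 = 132 now, so the author offers 132, keeping 18.
Round 2 (the publisher proposes): the author can get 18 next round, worth 0.78 × 18 = 14.04 now. The publisher offers 14.04 and keeps 150 − 14.04 = 135.96.
Round 1 (the author proposes): the publisher can get 135.96 next round, worth 0.88 × 135.96 = 119.6448 now; the author offers that and keeps 30.3552.

30.36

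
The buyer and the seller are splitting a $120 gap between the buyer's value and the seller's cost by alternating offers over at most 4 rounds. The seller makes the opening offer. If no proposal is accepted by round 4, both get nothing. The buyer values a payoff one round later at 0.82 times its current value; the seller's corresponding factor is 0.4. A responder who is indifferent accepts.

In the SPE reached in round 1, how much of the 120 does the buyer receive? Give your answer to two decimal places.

Round 4 (the buyer proposes): rejection yields 0 for the seller; the buyer offers 0 and keeps 120.
Round 3 (the seller proposes): the buyer can get 120 next round, worth 0.82 × 120 = 98.4 now. The seller offers 98.4 and keeps 120 − 98.4 = 21.6.
Round 2 (the buyer proposes): the seller can get 21.6 next round, worth 0.4 × 21.6 = 8.64 now. The buyer offers 8.64 and keeps 120 − 8.64 = 111.36.
Round 1 (the seller proposes): the buyer can get 111.36 next round, worth 0.82 × 111.36 = 91.3152 now, so the seller offers 91.3152, keeping 28.6848.

91.32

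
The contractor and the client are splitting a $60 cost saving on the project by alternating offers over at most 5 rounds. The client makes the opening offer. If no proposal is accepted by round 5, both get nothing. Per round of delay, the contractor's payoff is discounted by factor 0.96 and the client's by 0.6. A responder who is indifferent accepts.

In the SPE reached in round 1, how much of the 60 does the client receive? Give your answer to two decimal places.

Round 5 (the client proposes): rejection yields 0 for the contractor; the client offers 0 and keeps 60.
Round 4 (the contractor proposes): the client can get 60 next round, worth 0.6 × 60 = 36 now. The contractor offers 36 and keeps 60 − 36 = 24.
Round 3 (the client proposes): the contractor can get 24 next round, worth 0.96 × 24 = 23.04 now, so the client offers 23.04, keeping 36.96.
Round 2 (the contractor proposes): the client can get 36.96 next round, worth 0.6 × 36.96 = 22.176 now; the contractor offers that and keeps 37.824.
Round 1 (the client proposes): the contractor can get 37.824 next round, worth 0.96 × 37.824 = 36.31104 now, so the client offers 36.31104, keeping 23.68896.

23.69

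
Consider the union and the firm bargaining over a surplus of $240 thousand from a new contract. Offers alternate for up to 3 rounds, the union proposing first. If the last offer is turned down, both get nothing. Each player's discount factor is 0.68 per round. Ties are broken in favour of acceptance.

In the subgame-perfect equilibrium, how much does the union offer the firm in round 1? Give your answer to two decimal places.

52.22

Round 3 (the union proposes): the firm will accept anything ≥ 0, so the union offers 0 and keeps 240.
Round 2 (the firm proposes): the union can get 240 next round, worth 0.68 × 240 = 163.2 now; the firm offers that and keeps 76.8.
Round 1 (the union proposes): the firm can get 76.8 next round, worth 0.68 × 76.8 = 52.224 now. The union offers 52.224 and keeps 240 − 52.224 = 187.776.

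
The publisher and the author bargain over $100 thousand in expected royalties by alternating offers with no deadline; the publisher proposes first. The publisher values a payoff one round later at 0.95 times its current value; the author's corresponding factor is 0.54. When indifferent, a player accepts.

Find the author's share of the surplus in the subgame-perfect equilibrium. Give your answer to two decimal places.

When the publisher proposes, the author accepts any offer worth at least 0.54 times what the author would get by proposing next round; and vice versa.
This gives x = 100 − 0.54y and y = 100 − 0.95x, where x and y are each side's share when it proposes.
Hence (1 − 0.54·0.95)x = 100(1 − 0.54), i.e. 0.487·x = 46.
x ≈ 94.4559; the author's share is 100 − x ≈ 5.5441.

5.54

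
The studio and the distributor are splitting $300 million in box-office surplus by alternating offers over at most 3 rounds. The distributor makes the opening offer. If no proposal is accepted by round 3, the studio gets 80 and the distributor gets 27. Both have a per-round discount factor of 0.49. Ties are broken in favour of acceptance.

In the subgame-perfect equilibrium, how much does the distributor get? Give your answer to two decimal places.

Round 3 (the distributor proposes): the studio gets 80 if talks fail, so the distributor offers 80 and keeps 220.
Round 2 (the studio proposes): the distributor can get 220 next round, worth 0.49 × 220 = 107.8 now. The studio offers 107.8 and keeps 300 − 107.8 = 192.2.
Round 1 (the distributor proposes): the studio can get 192.2 next round, worth 0.49 × 192.2 = 94.178 now. The distributor offers 94.178 and keeps 300 − 94.178 = 205.822.

205.82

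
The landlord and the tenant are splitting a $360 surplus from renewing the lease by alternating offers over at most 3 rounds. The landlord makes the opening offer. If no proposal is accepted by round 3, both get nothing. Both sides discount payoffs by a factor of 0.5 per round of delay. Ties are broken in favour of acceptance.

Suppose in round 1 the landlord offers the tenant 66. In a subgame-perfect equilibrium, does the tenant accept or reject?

Reject

Round 3 (the landlord proposes): rejection yields 0 for the tenant; the landlord offers 0 and keeps 360.
Round 2 (the tenant proposes): the landlord can get 360 next round, worth 0.5 × 360 = 180 now; the tenant offers that and keeps 180.
So by rejecting in round 1, the tenant gets 180 next round, worth 0.5 × 180 = 90 now.
Offer 66 < 90, so the tenant rejects.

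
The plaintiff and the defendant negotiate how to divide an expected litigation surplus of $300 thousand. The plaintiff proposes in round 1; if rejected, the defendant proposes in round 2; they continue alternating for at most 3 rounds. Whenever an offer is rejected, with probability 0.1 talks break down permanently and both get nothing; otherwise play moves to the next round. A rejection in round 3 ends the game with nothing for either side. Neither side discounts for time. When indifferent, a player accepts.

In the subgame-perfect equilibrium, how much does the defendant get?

Round 3 (the plaintiff proposes): the defendant will accept anything ≥ 0, so the plaintiff offers 0 and keeps 300.
Round 2 (the defendant proposes): rejecting gives the plaintiff an expected 0.9 × 300 = 270, so the defendant offers 270, keeping 30.
Round 1 (the plaintiff proposes): rejecting gives the defendant an expected 0.9 × 30 = 27; the plaintiff offers that and keeps 273.

27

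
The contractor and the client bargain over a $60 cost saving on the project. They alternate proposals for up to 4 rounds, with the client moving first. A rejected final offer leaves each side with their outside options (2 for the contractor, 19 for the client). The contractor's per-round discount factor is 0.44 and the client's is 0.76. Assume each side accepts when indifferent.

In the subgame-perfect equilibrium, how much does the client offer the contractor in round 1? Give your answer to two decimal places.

12.37

Round 4 (the contractor proposes): the client gets 19 if talks fail, so the contractor offers 19 and keeps 41.
Round 3 (the client proposes): the contractor can get 41 next round, worth 0.44 × 41 = 18.04 now; the client offers that and keeps 41.96.
Round 2 (the contractor proposes): the client can get 41.96 next round, worth 0.76 × 41.96 = 31.8896 now; the contractor offers that and keeps 28.1104.
Round 1 (the client proposes): the contractor can get 28.1104 next round, worth 0.44 × 28.1104 = 12.368576 now, so the client offers 12.368576, keeping 47.631424.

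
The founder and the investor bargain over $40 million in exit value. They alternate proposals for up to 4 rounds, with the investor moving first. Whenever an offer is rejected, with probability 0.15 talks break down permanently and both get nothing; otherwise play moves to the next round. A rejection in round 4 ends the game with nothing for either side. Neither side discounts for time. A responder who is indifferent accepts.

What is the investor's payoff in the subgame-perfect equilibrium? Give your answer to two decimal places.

10.34

By backward induction:
Round 4 (the founder proposes): rejection yields 0 for the investor; the founder offers 0 and keeps 40.
Round 3 (the investor proposes): rejecting gives the founder an expected 0.85 × 40 = 34; the investor offers that and keeps 6.
Round 2 (the founder proposes): rejecting gives the investor an expected 0.85 × 6 = 5.1, so the founder offers 5.1, keeping 34.9.
Round 1 (the investor proposes): rejecting gives the founder an expected 0.85 × 34.9 = 29.665; the investor offers that and keeps 10.335.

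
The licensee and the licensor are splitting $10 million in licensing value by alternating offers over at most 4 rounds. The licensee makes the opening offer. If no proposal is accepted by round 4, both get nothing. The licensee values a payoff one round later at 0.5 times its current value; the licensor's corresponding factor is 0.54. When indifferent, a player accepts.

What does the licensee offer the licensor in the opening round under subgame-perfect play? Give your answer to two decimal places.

4.16

By backward induction:
Round 4 (the licensor proposes): the licensee will accept anything ≥ 0, so the licensor offers 0 and keeps 10.
Round 3 (the licensee proposes): the licensor can get 10 next round, worth 0.54 × 10 = 5.4 now; the licensee offers that and keeps 4.6.
Round 2 (the licensor proposes): the licensee can get 4.6 next round, worth 0.5 × 4.6 = 2.3 now. The licensor offers 2.3 and keeps 10 − 2.3 = 7.7.
Round 1 (the licensee proposes): the licensor can get 7.7 next round, worth 0.54 × 7.7 = 4.158 now. The licensee offers 4.158 and keeps 10 − 4.158 = 5.842.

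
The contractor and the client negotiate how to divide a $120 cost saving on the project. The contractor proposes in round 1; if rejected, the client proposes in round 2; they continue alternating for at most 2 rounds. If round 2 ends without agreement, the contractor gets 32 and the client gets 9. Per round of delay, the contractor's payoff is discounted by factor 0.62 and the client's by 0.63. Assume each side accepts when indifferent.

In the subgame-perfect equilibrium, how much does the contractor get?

64.56

Round 2 (the client proposes): the contractor gets 32 if talks fail, so the client offers 32 and keeps 88.
Round 1 (the contractor proposes): the client can get 88 next round, worth 0.63 × 88 = 55.44 now, so the contractor offers 55.44, keeping 64.56.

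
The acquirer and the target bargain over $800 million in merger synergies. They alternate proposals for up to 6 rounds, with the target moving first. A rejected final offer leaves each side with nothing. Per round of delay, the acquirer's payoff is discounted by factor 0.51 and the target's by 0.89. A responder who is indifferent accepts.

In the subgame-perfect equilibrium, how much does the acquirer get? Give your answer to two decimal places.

149.31

Round 6 (the acquirer proposes): the target will accept anything ≥ 0, so the acquirer offers 0 and keeps 800.
Round 5 (the target proposes): the acquirer can get 800 next round, worth 0.51 × 800 = 408 now. The target offers 408 and keeps 800 − 408 = 392.
Round 4 (the acquirer proposes): the target can get 392 next round, worth 0.89 × 392 = 348.88 now. The acquirer offers 348.88 and keeps 800 − 348.88 = 451.12.
Round 3 (the target proposes): the acquirer can get 451.12 next round, worth 0.51 × 451.12 = 230.0712 now; the target offers that and keeps 569.9288.
Round 2 (the acquirer proposes): the target can get 569.9288 next round, worth 0.89 × 569.9288 = 507.236632 now, so the acquirer offers 507.236632, keeping 292.763368.
Round 1 (the target proposes): the acquirer can get 292.763368 next round, worth 0.51 × 292.763368 = 149.30931768 now. The target offers 149.30931768 and keeps 800 − 149.30931768 = 650.69068232.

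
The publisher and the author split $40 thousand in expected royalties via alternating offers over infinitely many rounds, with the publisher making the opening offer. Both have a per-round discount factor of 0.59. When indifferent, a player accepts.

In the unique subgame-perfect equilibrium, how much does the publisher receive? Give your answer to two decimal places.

When the publisher proposes, the author accepts any offer worth at least 0.59 times what the author would get by proposing next round; and vice versa.
This gives x = 40 − 0.59y and y = 40 − 0.59x, where x and y are each side's share when it proposes.
Hence (1 − 0.59·0.59)x = 40(1 − 0.59), i.e. 0.6519·x = 16.4.
x ≈ 25.1572; the author's share is 40 − x ≈ 14.8428.

25.16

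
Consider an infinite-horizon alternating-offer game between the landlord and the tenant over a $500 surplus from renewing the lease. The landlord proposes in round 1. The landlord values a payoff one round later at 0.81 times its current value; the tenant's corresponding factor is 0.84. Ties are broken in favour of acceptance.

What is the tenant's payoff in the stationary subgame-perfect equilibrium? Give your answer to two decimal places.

When the landlord proposes, the tenant accepts any offer worth at least 0.84 times what the tenant would get by proposing next round; and vice versa.
This gives x = 500 − 0.84y and y = 500 − 0.81x, where x and y are each side's share when it proposes.
Hence (1 − 0.84·0.81)x = 500(1 − 0.84), i.e. 0.3196·x = 80.
x ≈ 250.3129; the tenant's share is 500 − x ≈ 249.6871.

249.69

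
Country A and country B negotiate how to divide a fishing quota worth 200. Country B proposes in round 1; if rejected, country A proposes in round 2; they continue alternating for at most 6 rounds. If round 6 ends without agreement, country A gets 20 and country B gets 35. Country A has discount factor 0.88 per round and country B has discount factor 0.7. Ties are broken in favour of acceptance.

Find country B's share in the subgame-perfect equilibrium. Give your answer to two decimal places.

By backward induction:
Round 6 (country A proposes): country B gets 35 if talks fail, so country A offers 35 and keeps 165.
Round 5 (country B proposes): country A can get 165 next round, worth 0.88 × 165 = 145.2 now; country B offers that and keeps 54.8.
Round 4 (country A proposes): country B can get 54.8 next round, worth 0.7 × 54.8 = 38.36 now. Country A offers 38.36 and keeps 200 − 38.36 = 161.64.
Round 3 (country B proposes): country A can get 161.64 next round, worth 0.88 × 161.64 = 142.2432 now; country B offers that and keeps 57.7568.
Round 2 (country A proposes): country B can get 57.7568 next round, worth 0.7 × 57.7568 = 40.42976 now; country A offers that and keeps 159.57024.
Round 1 (country B proposes): country A can get 159.57024 next round, worth 0.88 × 159.57024 = 140.4218112 now; country B offers that and keeps 59.5781888.

59.58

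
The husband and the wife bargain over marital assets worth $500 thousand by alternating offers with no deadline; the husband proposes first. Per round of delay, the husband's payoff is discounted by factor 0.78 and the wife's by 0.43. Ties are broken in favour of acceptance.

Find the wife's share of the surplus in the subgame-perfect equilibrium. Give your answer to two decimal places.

71.17

In a stationary SPE each proposer offers the other exactly their discounted continuation value.
If the husband keeps x when proposing and the wife keeps y when proposing, then x = 500 − 0.43y and y = 500 − 0.78x.
Solving: x = 500(1 − 0.43) / (1 − 0.78·0.43) = 285 / 0.6646 ≈ 428.8294.
The wife gets 500 − 428.8294 ≈ 71.1706.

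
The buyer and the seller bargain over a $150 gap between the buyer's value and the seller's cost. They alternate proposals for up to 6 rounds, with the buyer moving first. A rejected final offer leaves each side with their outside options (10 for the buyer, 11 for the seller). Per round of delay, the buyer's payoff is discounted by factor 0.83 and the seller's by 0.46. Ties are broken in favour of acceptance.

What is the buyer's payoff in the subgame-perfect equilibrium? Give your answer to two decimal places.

124.40

Round 6 (the seller proposes): the buyer gets 10 if talks fail, so the seller offers 10 and keeps 140.
Round 5 (the buyer proposes): the seller can get 140 next round, worth 0.46 × 140 = 64.4 now, so the buyer offers 64.4, keeping 85.6.
Round 4 (the seller proposes): the buyer can get 85.6 next round, worth 0.83 × 85.6 = 71.048 now, so the seller offers 71.048, keeping 78.952.
Round 3 (the buyer proposes): the seller can get 78.952 next round, worth 0.46 × 78.952 = 36.31792 now; the buyer offers that and keeps 113.68208.
Round 2 (the seller proposes): the buyer can get 113.68208 next round, worth 0.83 × 113.68208 = 94.3561264 now. The seller offers 94.3561264 and keeps 150 − 94.3561264 = 55.6438736.
Round 1 (the buyer proposes): the seller can get 55.6438736 next round, worth 0.46 × 55.6438736 = 25.596181856 now, so the buyer offers 25.596181856, keeping 124.403818144.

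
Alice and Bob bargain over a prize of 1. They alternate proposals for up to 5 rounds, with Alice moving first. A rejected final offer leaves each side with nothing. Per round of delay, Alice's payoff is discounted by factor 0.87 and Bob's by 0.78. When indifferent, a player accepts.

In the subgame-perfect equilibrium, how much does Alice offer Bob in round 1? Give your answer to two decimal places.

Round 5 (Alice proposes): rejection yields 0 for Bob; Alice offers 0 and keeps 1.
Round 4 (Bob proposes): Alice can get 1 next round, worth 0.87 × 1 = 0.87 now; Bob offers that and keeps 0.13.
Round 3 (Alice proposes): Bob can get 0.13 next round, worth 0.78 × 0.13 = 0.1014 now. Alice offers 0.1014 and keeps 1 − 0.1014 = 0.8986.
Round 2 (Bob proposes): Alice can get 0.8986 next round, worth 0.87 × 0.8986 = 0.781782 now; Bob offers that and keeps 0.218218.
Round 1 (Alice proposes): Bob can get 0.218218 next round, worth 0.78 × 0.218218 = 0.17021004 now; Alice offers that and keeps 0.82978996.

0.17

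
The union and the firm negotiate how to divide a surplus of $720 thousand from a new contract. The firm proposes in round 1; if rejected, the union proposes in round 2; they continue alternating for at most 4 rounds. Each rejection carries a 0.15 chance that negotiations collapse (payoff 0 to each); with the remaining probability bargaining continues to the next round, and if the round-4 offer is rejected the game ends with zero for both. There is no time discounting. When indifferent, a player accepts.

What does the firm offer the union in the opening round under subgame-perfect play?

533.97

By backward induction:
Round 4 (the union proposes): rejection yields 0 for the firm; the union offers 0 and keeps 720.
Round 3 (the firm proposes): rejecting gives the union an expected 0.85 × 720 = 612. The firm offers 612 and keeps 720 − 612 = 108.
Round 2 (the union proposes): rejecting gives the firm an expected 0.85 × 108 = 91.8, so the union offers 91.8, keeping 628.2.
Round 1 (the firm proposes): rejecting gives the union an expected 0.85 × 628.2 = 533.97; the firm offers that and keeps 186.03.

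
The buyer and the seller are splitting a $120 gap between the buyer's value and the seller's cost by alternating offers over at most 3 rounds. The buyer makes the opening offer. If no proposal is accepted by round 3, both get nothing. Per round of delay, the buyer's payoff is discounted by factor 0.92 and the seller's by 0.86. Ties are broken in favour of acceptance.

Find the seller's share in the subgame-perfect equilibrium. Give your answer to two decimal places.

8.26

Round 3 (the buyer proposes): the seller will accept anything ≥ 0, so the buyer offers 0 and keeps 120.
Round 2 (the seller proposes): the buyer can get 120 next round, worth 0.92 × 120 = 110.4 now; the seller offers that and keeps 9.6.
Round 1 (the buyer proposes): the seller can get 9.6 next round, worth 0.86 × 9.6 = 8.256 now, so the buyer offers 8.256, keeping 111.744.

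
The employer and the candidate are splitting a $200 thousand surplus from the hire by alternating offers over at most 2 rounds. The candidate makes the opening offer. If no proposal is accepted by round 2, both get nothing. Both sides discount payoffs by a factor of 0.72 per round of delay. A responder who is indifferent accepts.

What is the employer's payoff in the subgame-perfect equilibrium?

144

Solve by backward induction from round 2.
Round 2 (the employer proposes): rejection yields 0 for the candidate; the employer offers 0 and keeps 200.
Round 1 (the candidate proposes): the employer can get 200 next round, worth 0.72 × 200 = 144 now; the candidate offers that and keeps 56.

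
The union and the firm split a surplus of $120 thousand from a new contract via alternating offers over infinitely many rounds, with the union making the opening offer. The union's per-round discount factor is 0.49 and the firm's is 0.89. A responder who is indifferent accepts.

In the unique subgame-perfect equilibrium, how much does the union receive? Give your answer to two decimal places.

Let x be the union's share when the union proposes and y be the firm's share when the firm proposes.
The firm accepts iff offered ≥ 0.89·y, so x = 120 − 0.89y. Symmetrically y = 120 − 0.49x.
Substituting: x = 120 − 0.89(120 − 0.49x), giving x(1 − 0.49·0.89) = 120(1 − 0.89).
So x = 120 × 0.11 / 0.5639 ≈ 23.4084, and the firm receives 120 − x ≈ 96.5916.

23.41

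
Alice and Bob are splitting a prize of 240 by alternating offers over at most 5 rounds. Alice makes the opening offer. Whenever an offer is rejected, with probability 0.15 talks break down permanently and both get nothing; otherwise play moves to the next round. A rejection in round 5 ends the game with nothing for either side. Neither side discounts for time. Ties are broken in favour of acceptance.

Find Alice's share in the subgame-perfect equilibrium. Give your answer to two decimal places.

187.29

Round 5 (Alice proposes): Bob will accept anything ≥ 0, so Alice offers 0 and keeps 240.
Round 4 (Bob proposes): rejecting gives Alice an expected 0.85 × 240 = 204; Bob offers that and keeps 36.
Round 3 (Alice proposes): rejecting gives Bob an expected 0.85 × 36 = 30.6, so Alice offers 30.6, keeping 209.4.
Round 2 (Bob proposes): rejecting gives Alice an expected 0.85 × 209.4 = 177.99, so Bob offers 177.99, keeping 62.01.
Round 1 (Alice proposes): rejecting gives Bob an expected 0.85 × 62.01 = 52.7085. Alice offers 52.7085 and keeps 240 − 52.7085 = 187.2915.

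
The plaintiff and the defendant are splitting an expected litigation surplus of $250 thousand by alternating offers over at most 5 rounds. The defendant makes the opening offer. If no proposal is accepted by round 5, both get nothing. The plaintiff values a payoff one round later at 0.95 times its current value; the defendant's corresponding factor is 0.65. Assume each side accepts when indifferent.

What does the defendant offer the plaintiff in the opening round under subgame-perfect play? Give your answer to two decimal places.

Work backward from the last round.
Round 5 (the defendant proposes): rejection yields 0 for the plaintiff; the defendant offers 0 and keeps 250.
Round 4 (the plaintiff proposes): the defendant can get 250 next round, worth 0.65 × 250 = 162.5 now; the plaintiff offers that and keeps 87.5.
Round 3 (the defendant proposes): the plaintiff can get 87.5 next round, worth 0.95 × 87.5 = 83.125 now. The defendant offers 83.125 and keeps 250 − 83.125 = 166.875.
Round 2 (the plaintiff proposes): the defendant can get 166.875 next round, worth 0.65 × 166.875 = 108.46875 now; the plaintiff offers that and keeps 141.53125.
Round 1 (the defendant proposes): the plaintiff can get 141.53125 next round, worth 0.95 × 141.53125 = 134.4546875 now; the defendant offers that and keeps 115.5453125.

134.45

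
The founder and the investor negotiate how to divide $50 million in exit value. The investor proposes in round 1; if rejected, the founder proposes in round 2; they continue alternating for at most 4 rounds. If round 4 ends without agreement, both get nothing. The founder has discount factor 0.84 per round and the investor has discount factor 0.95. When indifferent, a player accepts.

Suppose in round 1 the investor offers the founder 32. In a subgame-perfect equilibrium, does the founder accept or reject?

Reject

Round 4 (the founder proposes): rejection yields 0 for the investor; the founder offers 0 and keeps 50.
Round 3 (the investor proposes): the founder can get 50 next round, worth 0.84 × 50 = 42 now. The investor offers 42 and keeps 50 − 42 = 8.
Round 2 (the founder proposes): the investor can get 8 next round, worth 0.95 × 8 = 7.6 now; the founder offers that and keeps 42.4.
So by rejecting in round 1, the founder gets 42.4 next round, worth 0.84 × 42.4 = 35.616 now.
Offer 32 < 35.616, so the founder rejects.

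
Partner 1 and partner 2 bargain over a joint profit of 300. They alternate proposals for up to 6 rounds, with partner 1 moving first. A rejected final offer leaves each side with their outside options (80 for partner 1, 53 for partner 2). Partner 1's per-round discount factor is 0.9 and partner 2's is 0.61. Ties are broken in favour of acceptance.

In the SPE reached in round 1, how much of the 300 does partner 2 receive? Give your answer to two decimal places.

Round 6 (partner 2 proposes): partner 1 gets 80 if talks fail, so partner 2 offers 80 and keeps 220.
Round 5 (partner 1 proposes): partner 2 can get 220 next round, worth 0.61 × 220 = 134.2 now; partner 1 offers that and keeps 165.8.
Round 4 (partner 2 proposes): partner 1 can get 165.8 next round, worth 0.9 × 165.8 = 149.22 now; partner 2 offers that and keeps 150.78.
Round 3 (partner 1 proposes): partner 2 can get 150.78 next round, worth 0.61 × 150.78 = 91.9758 now, so partner 1 offers 91.9758, keeping 208.0242.
Round 2 (partner 2 proposes): partner 1 can get 208.0242 next round, worth 0.9 × 208.0242 = 187.22178 now, so partner 2 offers 187.22178, keeping 112.77822.
Round 1 (partner 1 proposes): partner 2 can get 112.77822 next round, worth 0.61 × 112.77822 = 68.7947142 now; partner 1 offers that and keeps 231.2052858.

68.79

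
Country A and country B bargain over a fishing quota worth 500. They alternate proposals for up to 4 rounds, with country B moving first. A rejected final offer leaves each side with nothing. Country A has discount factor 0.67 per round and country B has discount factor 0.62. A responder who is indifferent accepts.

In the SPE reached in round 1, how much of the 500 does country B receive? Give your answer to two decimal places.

Round 4 (country A proposes): country B will accept anything ≥ 0, so country A offers 0 and keeps 500.
Round 3 (country B proposes): country A can get 500 next round, worth 0.67 × 500 = 335 now. Country B offers 335 and keeps 500 − 335 = 165.
Round 2 (country A proposes): country B can get 165 next round, worth 0.62 × 165 = 102.3 now, so country A offers 102.3, keeping 397.7.
Round 1 (country B proposes): country A can get 397.7 next round, worth 0.67 × 397.7 = 266.459 now. Country B offers 266.459 and keeps 500 − 266.459 = 233.541.

233.54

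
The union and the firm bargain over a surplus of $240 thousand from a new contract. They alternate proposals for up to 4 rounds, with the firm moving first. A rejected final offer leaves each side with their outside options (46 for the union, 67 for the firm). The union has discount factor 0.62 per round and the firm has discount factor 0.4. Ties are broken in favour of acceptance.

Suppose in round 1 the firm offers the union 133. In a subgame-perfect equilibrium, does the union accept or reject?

Round 4 (the union proposes): the firm gets 67 if talks fail, so the union offers 67 and keeps 173.
Round 3 (the firm proposes): the union can get 173 next round, worth 0.62 × 173 = 107.26 now, so the firm offers 107.26, keeping 132.74.
Round 2 (the union proposes): the firm can get 132.74 next round, worth 0.4 × 132.74 = 53.096 now. The union offers 53.096 and keeps 240 − 53.096 = 186.904.
So by rejecting in round 1, the union gets 186.904 next round, worth 0.62 × 186.904 = 115.88048 now.
Offer 133 ≥ 115.88048, so the union accepts.

Accept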